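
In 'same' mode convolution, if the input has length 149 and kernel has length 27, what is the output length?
'Same' mode returns an output with the same length as the input: 149

149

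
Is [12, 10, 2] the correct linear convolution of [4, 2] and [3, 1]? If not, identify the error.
Recompute linear convolution of [4, 2] and [3, 1]: y[0] = 4×3 = 12; y[1] = 4×1 + 2×3 = 10; y[2] = 2×1 = 2 → [12, 10, 2]. Given [12, 10, 2] matches, so answer: Yes

Yes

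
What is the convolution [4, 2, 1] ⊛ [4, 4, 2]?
y[0] = 4×4 = 16; y[1] = 4×4 + 2×4 = 24; y[2] = 4×2 + 2×4 + 1×4 = 20; y[3] = 2×2 + 1×4 = 8; y[4] = 1×2 = 2

[16, 24, 20, 8, 2]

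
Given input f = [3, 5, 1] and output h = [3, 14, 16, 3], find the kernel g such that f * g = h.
Output length 4 = len(f) + len(g) - 1 ⇒ len(g) = 2. Solve g forward using g[k] = (h[k] - Σ_{i≥1} f[i]·g[k-i]) / f[0]: g[0] = h[0] / f[0] = 3 / 3 = 1; g[1] = (h[1] - 5×1) / f[0] = (14 - 5×1) / 3 = 3. So g = [1, 3]. Forward-check [3, 5, 1] * [1, 3]: h[0] = 3×1 = 3; h[1] = 3×3 + 5×1 = 14; h[2] = 5×3 + 1×1 = 16; h[3] = 1×3 = 3 → [3, 14, 16, 3] ✓

[1, 3]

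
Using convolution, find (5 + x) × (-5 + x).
Ascending coefficients: a = [5, 1], b = [-5, 1]. c[0] = 5×-5 = -25; c[1] = 5×1 + 1×-5 = 0; c[2] = 1×1 = 1. Result coefficients: [-25, 0, 1] → -25 + x^2

-25 + x^2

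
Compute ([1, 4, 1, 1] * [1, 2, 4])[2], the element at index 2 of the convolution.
Use y[k] = Σ_i a[i]·b[k-i] at k=2. y[2] = 1×4 + 4×2 + 1×1 = 13

13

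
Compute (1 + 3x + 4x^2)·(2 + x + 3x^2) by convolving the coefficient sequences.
Ascending coefficients: a = [1, 3, 4], b = [2, 1, 3]. c[0] = 1×2 = 2; c[1] = 1×1 + 3×2 = 7; c[2] = 1×3 + 3×1 + 4×2 = 14; c[3] = 3×3 + 4×1 = 13; c[4] = 4×3 = 12. Result coefficients: [2, 7, 14, 13, 12] → 2 + 7x + 14x^2 + 13x^3 + 12x^4

2 + 7x + 14x^2 + 13x^3 + 12x^4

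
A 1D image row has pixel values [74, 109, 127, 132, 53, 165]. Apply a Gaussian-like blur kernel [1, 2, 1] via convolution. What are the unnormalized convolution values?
Convolve image row [74, 109, 127, 132, 53, 165] with kernel [1, 2, 1]: y[0] = 74×1 = 74; y[1] = 74×2 + 109×1 = 257; y[2] = 74×1 + 109×2 + 127×1 = 419; y[3] = 109×1 + 127×2 + 132×1 = 495; y[4] = 127×1 + 132×2 + 53×1 = 444; y[5] = 132×1 + 53×2 + 165×1 = 403; y[6] = 53×1 + 165×2 = 383; y[7] = 165×1 = 165 → [74, 257, 419, 495, 444, 403, 383, 165]. Normalization factor = sum(kernel) = 4.

[74, 257, 419, 495, 444, 403, 383, 165]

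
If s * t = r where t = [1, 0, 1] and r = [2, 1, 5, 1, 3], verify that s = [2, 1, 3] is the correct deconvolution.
Forward-compute [2, 1, 3] * [1, 0, 1]: r[0] = 2×1 = 2; r[1] = 2×0 + 1×1 = 1; r[2] = 2×1 + 1×0 + 3×1 = 5; r[3] = 1×1 + 3×0 = 1; r[4] = 3×1 = 3 → [2, 1, 5, 1, 3]. Matches given r = [2, 1, 5, 1, 3], so verified.

Verified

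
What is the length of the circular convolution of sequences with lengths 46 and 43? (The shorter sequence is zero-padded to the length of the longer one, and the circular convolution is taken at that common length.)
Circular convolution (zero-padding the shorter input) has length max(m, n) = max(46, 43) = 46

46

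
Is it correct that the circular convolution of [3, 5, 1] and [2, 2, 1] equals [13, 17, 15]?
Recompute circular convolution of [3, 5, 1] and [2, 2, 1]: y[0] = 3×2 + 5×1 + 1×2 = 13; y[1] = 3×2 + 5×2 + 1×1 = 17; y[2] = 3×1 + 5×2 + 1×2 = 15 → [13, 17, 15]. Given [13, 17, 15] matches, so answer: Yes

Yes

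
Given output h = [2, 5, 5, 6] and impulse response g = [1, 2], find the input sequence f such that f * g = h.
Deconvolve h=[2, 5, 5, 6] by g=[1, 2]. Since g[0]=1, solve forward: f[0] = h[0] / 1 = 2; f[1] = (h[1] - 2×2) / 1 = 1; f[2] = (h[2] - 1×2) / 1 = 3. So f = [2, 1, 3]. Check by forward convolution: h[0] = 2×1 = 2; h[1] = 2×2 + 1×1 = 5; h[2] = 1×2 + 3×1 = 5; h[3] = 3×2 = 6

[2, 1, 3]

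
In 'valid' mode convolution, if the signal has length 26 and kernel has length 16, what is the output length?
'Valid' mode counts only positions where the kernel fully overlaps the signal: m - n + 1 = 26 - 16 + 1 = 11

11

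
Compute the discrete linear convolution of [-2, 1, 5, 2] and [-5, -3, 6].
y[0] = -2×-5 = 10; y[1] = -2×-3 + 1×-5 = 1; y[2] = -2×6 + 1×-3 + 5×-5 = -40; y[3] = 1×6 + 5×-3 + 2×-5 = -19; y[4] = 5×6 + 2×-3 = 24; y[5] = 2×6 = 12

[10, 1, -40, -19, 24, 12]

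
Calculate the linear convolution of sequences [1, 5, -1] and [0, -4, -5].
y[0] = 1×0 = 0; y[1] = 1×-4 + 5×0 = -4; y[2] = 1×-5 + 5×-4 + -1×0 = -25; y[3] = 5×-5 + -1×-4 = -21; y[4] = -1×-5 = 5

[0, -4, -25, -21, 5]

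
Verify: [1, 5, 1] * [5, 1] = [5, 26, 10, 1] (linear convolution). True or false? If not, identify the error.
Recompute linear convolution of [1, 5, 1] and [5, 1]: y[0] = 1×5 = 5; y[1] = 1×1 + 5×5 = 26; y[2] = 5×1 + 1×5 = 10; y[3] = 1×1 = 1 → [5, 26, 10, 1]. Given [5, 26, 10, 1] matches, so answer: Yes

Yes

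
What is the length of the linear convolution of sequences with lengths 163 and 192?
Linear/full convolution length: m + n - 1 = 163 + 192 - 1 = 354

354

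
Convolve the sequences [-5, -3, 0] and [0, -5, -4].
y[0] = -5×0 = 0; y[1] = -5×-5 + -3×0 = 25; y[2] = -5×-4 + -3×-5 + 0×0 = 35; y[3] = -3×-4 + 0×-5 = 12; y[4] = 0×-4 = 0

[0, 25, 35, 12, 0]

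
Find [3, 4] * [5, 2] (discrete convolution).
y[0] = 3×5 = 15; y[1] = 3×2 + 4×5 = 26; y[2] = 4×2 = 8

[15, 26, 8]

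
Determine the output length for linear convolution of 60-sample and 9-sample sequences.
Linear/full convolution length: m + n - 1 = 60 + 9 - 1 = 68

68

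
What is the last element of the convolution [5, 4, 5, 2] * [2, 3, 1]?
Use y[k] = Σ_i a[i]·b[k-i] at k=5. y[5] = 2×1 = 2

2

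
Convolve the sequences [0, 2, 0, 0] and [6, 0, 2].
y[0] = 0×6 = 0; y[1] = 0×0 + 2×6 = 12; y[2] = 0×2 + 2×0 + 0×6 = 0; y[3] = 2×2 + 0×0 + 0×6 = 4; y[4] = 0×2 + 0×0 = 0; y[5] = 0×2 = 0

[0, 12, 0, 4, 0, 0]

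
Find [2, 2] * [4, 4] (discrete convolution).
y[0] = 2×4 = 8; y[1] = 2×4 + 2×4 = 16; y[2] = 2×4 = 8

[8, 16, 8]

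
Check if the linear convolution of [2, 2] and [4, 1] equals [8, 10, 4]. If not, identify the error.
Recompute linear convolution of [2, 2] and [4, 1]: y[0] = 2×4 = 8; y[1] = 2×1 + 2×4 = 10; y[2] = 2×1 = 2 → [8, 10, 2]. Compare to given [8, 10, 4]: they differ at index 2: given 4, correct 2, so answer: No

No. Error at index 2: given 4, correct 2.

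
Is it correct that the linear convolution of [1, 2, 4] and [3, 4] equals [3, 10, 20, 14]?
Recompute linear convolution of [1, 2, 4] and [3, 4]: y[0] = 1×3 = 3; y[1] = 1×4 + 2×3 = 10; y[2] = 2×4 + 4×3 = 20; y[3] = 4×4 = 16 → [3, 10, 20, 16]. Compare to given [3, 10, 20, 14]: they differ at index 3: given 14, correct 16, so answer: No

No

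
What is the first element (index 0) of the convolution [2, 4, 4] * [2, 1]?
Use y[k] = Σ_i a[i]·b[k-i] at k=0. y[0] = 2×2 = 4

4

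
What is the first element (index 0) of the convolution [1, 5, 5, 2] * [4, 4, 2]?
Use y[k] = Σ_i a[i]·b[k-i] at k=0. y[0] = 1×4 = 4

4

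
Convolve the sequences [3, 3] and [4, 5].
y[0] = 3×4 = 12; y[1] = 3×5 + 3×4 = 27; y[2] = 3×5 = 15

[12, 27, 15]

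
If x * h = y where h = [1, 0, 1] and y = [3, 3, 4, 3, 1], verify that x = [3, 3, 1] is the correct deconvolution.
Forward-compute [3, 3, 1] * [1, 0, 1]: y[0] = 3×1 = 3; y[1] = 3×0 + 3×1 = 3; y[2] = 3×1 + 3×0 + 1×1 = 4; y[3] = 3×1 + 1×0 = 3; y[4] = 1×1 = 1 → [3, 3, 4, 3, 1]. Matches given y = [3, 3, 4, 3, 1], so verified.

Verified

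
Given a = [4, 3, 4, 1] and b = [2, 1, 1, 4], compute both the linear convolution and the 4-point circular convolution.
Linear: y_lin[0] = 4×2 = 8; y_lin[1] = 4×1 + 3×2 = 10; y_lin[2] = 4×1 + 3×1 + 4×2 = 15; y_lin[3] = 4×4 + 3×1 + 4×1 + 1×2 = 25; y_lin[4] = 3×4 + 4×1 + 1×1 = 17; y_lin[5] = 4×4 + 1×1 = 17; y_lin[6] = 1×4 = 4 → [8, 10, 15, 25, 17, 17, 4]. Circular (length 4): y[0] = 4×2 + 3×4 + 4×1 + 1×1 = 25; y[1] = 4×1 + 3×2 + 4×4 + 1×1 = 27; y[2] = 4×1 + 3×1 + 4×2 + 1×4 = 19; y[3] = 4×4 + 3×1 + 4×1 + 1×2 = 25 → [25, 27, 19, 25]

Linear: [8, 10, 15, 25, 17, 17, 4], Circular: [25, 27, 19, 25]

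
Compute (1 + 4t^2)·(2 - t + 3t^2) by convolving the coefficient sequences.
Ascending coefficients: a = [1, 0, 4], b = [2, -1, 3]. c[0] = 1×2 = 2; c[1] = 1×-1 + 0×2 = -1; c[2] = 1×3 + 0×-1 + 4×2 = 11; c[3] = 0×3 + 4×-1 = -4; c[4] = 4×3 = 12. Result coefficients: [2, -1, 11, -4, 12] → 2 - t + 11t^2 - 4t^3 + 12t^4

2 - t + 11t^2 - 4t^3 + 12t^4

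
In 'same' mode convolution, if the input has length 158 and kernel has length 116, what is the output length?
'Same' mode returns an output with the same length as the input: 158

158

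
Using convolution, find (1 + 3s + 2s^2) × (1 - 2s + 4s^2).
Ascending coefficients: a = [1, 3, 2], b = [1, -2, 4]. c[0] = 1×1 = 1; c[1] = 1×-2 + 3×1 = 1; c[2] = 1×4 + 3×-2 + 2×1 = 0; c[3] = 3×4 + 2×-2 = 8; c[4] = 2×4 = 8. Result coefficients: [1, 1, 0, 8, 8] → 1 + s + 8s^3 + 8s^4

1 + s + 8s^3 + 8s^4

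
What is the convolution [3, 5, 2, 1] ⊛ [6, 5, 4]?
y[0] = 3×6 = 18; y[1] = 3×5 + 5×6 = 45; y[2] = 3×4 + 5×5 + 2×6 = 49; y[3] = 5×4 + 2×5 + 1×6 = 36; y[4] = 2×4 + 1×5 = 13; y[5] = 1×4 = 4

[18, 45, 49, 36, 13, 4]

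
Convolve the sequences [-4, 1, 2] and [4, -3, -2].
y[0] = -4×4 = -16; y[1] = -4×-3 + 1×4 = 16; y[2] = -4×-2 + 1×-3 + 2×4 = 13; y[3] = 1×-2 + 2×-3 = -8; y[4] = 2×-2 = -4

[-16, 16, 13, -8, -4]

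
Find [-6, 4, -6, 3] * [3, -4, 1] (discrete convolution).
y[0] = -6×3 = -18; y[1] = -6×-4 + 4×3 = 36; y[2] = -6×1 + 4×-4 + -6×3 = -40; y[3] = 4×1 + -6×-4 + 3×3 = 37; y[4] = -6×1 + 3×-4 = -18; y[5] = 3×1 = 3

[-18, 36, -40, 37, -18, 3]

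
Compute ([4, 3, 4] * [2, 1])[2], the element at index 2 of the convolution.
Use y[k] = Σ_i a[i]·b[k-i] at k=2. y[2] = 3×1 + 4×2 = 11

11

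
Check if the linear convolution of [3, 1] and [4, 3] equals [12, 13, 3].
Recompute linear convolution of [3, 1] and [4, 3]: y[0] = 3×4 = 12; y[1] = 3×3 + 1×4 = 13; y[2] = 1×3 = 3 → [12, 13, 3]. Given [12, 13, 3] matches, so answer: Yes

Yes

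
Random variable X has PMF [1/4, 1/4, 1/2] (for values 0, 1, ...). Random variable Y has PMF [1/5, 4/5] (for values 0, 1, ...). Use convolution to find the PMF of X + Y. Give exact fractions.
P(X+Y=k) = Σ_i P(X=i)·P(Y=k-i) — a convolution of [1/4, 1/4, 1/2] and [1/5, 4/5]. P(X+Y=0) = (1/4)×(1/5) = 1/20; P(X+Y=1) = (1/4)×(4/5) + (1/4)×(1/5) = 1/5 + 1/20 = 1/4; P(X+Y=2) = (1/4)×(4/5) + (1/2)×(1/5) = 1/5 + 1/10 = 3/10; P(X+Y=3) = (1/2)×(4/5) = 2/5. PMF: [1/20, 1/4, 3/10, 2/5] (sums to 1 ✓)

[1/20, 1/4, 3/10, 2/5]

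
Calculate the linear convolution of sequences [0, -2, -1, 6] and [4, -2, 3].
y[0] = 0×4 = 0; y[1] = 0×-2 + -2×4 = -8; y[2] = 0×3 + -2×-2 + -1×4 = 0; y[3] = -2×3 + -1×-2 + 6×4 = 20; y[4] = -1×3 + 6×-2 = -15; y[5] = 6×3 = 18

[0, -8, 0, 20, -15, 18]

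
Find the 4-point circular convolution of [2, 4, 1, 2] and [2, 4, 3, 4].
Use y[k] = Σ_j a[j]·b[(k-j) mod 4]. y[0] = 2×2 + 4×4 + 1×3 + 2×4 = 31; y[1] = 2×4 + 4×2 + 1×4 + 2×3 = 26; y[2] = 2×3 + 4×4 + 1×2 + 2×4 = 32; y[3] = 2×4 + 4×3 + 1×4 + 2×2 = 28. Result: [31, 26, 32, 28]

[31, 26, 32, 28]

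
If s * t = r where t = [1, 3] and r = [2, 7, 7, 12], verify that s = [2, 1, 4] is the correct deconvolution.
Forward-compute [2, 1, 4] * [1, 3]: r[0] = 2×1 = 2; r[1] = 2×3 + 1×1 = 7; r[2] = 1×3 + 4×1 = 7; r[3] = 4×3 = 12 → [2, 7, 7, 12]. Matches given r = [2, 7, 7, 12], so verified.

Verified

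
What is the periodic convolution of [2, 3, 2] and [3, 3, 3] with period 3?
Use y[k] = Σ_j s[j]·t[(k-j) mod 3]. y[0] = 2×3 + 3×3 + 2×3 = 21; y[1] = 2×3 + 3×3 + 2×3 = 21; y[2] = 2×3 + 3×3 + 2×3 = 21. Result: [21, 21, 21]

[21, 21, 21]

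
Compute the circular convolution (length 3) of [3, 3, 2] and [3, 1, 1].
Use y[k] = Σ_j x[j]·h[(k-j) mod 3]. y[0] = 3×3 + 3×1 + 2×1 = 14; y[1] = 3×1 + 3×3 + 2×1 = 14; y[2] = 3×1 + 3×1 + 2×3 = 12. Result: [14, 14, 12]

[14, 14, 12]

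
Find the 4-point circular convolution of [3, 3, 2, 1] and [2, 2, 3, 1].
Use y[k] = Σ_j a[j]·b[(k-j) mod 4]. y[0] = 3×2 + 3×1 + 2×3 + 1×2 = 17; y[1] = 3×2 + 3×2 + 2×1 + 1×3 = 17; y[2] = 3×3 + 3×2 + 2×2 + 1×1 = 20; y[3] = 3×1 + 3×3 + 2×2 + 1×2 = 18. Result: [17, 17, 20, 18]

[17, 17, 20, 18]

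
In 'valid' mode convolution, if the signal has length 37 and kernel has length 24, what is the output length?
'Valid' mode counts only positions where the kernel fully overlaps the signal: m - n + 1 = 37 - 24 + 1 = 14

14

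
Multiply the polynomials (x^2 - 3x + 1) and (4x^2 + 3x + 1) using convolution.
Ascending coefficients: a = [1, -3, 1], b = [1, 3, 4]. c[0] = 1×1 = 1; c[1] = 1×3 + -3×1 = 0; c[2] = 1×4 + -3×3 + 1×1 = -4; c[3] = -3×4 + 1×3 = -9; c[4] = 1×4 = 4. Result coefficients: [1, 0, -4, -9, 4] → 4x^4 - 9x^3 - 4x^2 + 1

4x^4 - 9x^3 - 4x^2 + 1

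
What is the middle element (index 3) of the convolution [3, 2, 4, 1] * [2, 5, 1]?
Use y[k] = Σ_i a[i]·b[k-i] at k=3. y[3] = 2×1 + 4×5 + 1×2 = 24

24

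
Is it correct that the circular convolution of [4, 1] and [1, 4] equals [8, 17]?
Recompute circular convolution of [4, 1] and [1, 4]: y[0] = 4×1 + 1×4 = 8; y[1] = 4×4 + 1×1 = 17 → [8, 17]. Given [8, 17] matches, so answer: Yes

Yes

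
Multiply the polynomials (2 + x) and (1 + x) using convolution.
Ascending coefficients: a = [2, 1], b = [1, 1]. c[0] = 2×1 = 2; c[1] = 2×1 + 1×1 = 3; c[2] = 1×1 = 1. Result coefficients: [2, 3, 1] → 2 + 3x + x^2

2 + 3x + x^2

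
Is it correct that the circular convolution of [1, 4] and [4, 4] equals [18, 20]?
Recompute circular convolution of [1, 4] and [4, 4]: y[0] = 1×4 + 4×4 = 20; y[1] = 1×4 + 4×4 = 20 → [20, 20]. Compare to given [18, 20]: they differ at index 0: given 18, correct 20, so answer: No

No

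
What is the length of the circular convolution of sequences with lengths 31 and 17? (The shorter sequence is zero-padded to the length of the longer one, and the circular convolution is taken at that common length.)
Circular convolution (zero-padding the shorter input) has length max(m, n) = max(31, 17) = 31

31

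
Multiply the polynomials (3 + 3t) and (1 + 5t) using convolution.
Ascending coefficients: a = [3, 3], b = [1, 5]. c[0] = 3×1 = 3; c[1] = 3×5 + 3×1 = 18; c[2] = 3×5 = 15. Result coefficients: [3, 18, 15] → 3 + 18t + 15t^2

3 + 18t + 15t^2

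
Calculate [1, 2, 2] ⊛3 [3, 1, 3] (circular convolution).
Use y[k] = Σ_j x[j]·h[(k-j) mod 3]. y[0] = 1×3 + 2×3 + 2×1 = 11; y[1] = 1×1 + 2×3 + 2×3 = 13; y[2] = 1×3 + 2×1 + 2×3 = 11. Result: [11, 13, 11]

[11, 13, 11]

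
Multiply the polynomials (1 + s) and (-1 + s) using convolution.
Ascending coefficients: a = [1, 1], b = [-1, 1]. c[0] = 1×-1 = -1; c[1] = 1×1 + 1×-1 = 0; c[2] = 1×1 = 1. Result coefficients: [-1, 0, 1] → -1 + s^2

-1 + s^2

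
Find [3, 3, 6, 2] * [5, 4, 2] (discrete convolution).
y[0] = 3×5 = 15; y[1] = 3×4 + 3×5 = 27; y[2] = 3×2 + 3×4 + 6×5 = 48; y[3] = 3×2 + 6×4 + 2×5 = 40; y[4] = 6×2 + 2×4 = 20; y[5] = 2×2 = 4

[15, 27, 48, 40, 20, 4]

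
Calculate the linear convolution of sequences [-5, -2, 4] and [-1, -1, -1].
y[0] = -5×-1 = 5; y[1] = -5×-1 + -2×-1 = 7; y[2] = -5×-1 + -2×-1 + 4×-1 = 3; y[3] = -2×-1 + 4×-1 = -2; y[4] = 4×-1 = -4

[5, 7, 3, -2, -4]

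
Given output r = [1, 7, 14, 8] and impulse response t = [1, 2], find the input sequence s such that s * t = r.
Deconvolve r=[1, 7, 14, 8] by t=[1, 2]. Since t[0]=1, solve forward: s[0] = r[0] / 1 = 1; s[1] = (r[1] - 1×2) / 1 = 5; s[2] = (r[2] - 5×2) / 1 = 4. So s = [1, 5, 4]. Check by forward convolution: r[0] = 1×1 = 1; r[1] = 1×2 + 5×1 = 7; r[2] = 5×2 + 4×1 = 14; r[3] = 4×2 = 8

[1, 5, 4]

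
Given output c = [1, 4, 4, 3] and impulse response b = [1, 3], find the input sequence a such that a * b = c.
Deconvolve c=[1, 4, 4, 3] by b=[1, 3]. Since b[0]=1, solve forward: a[0] = c[0] / 1 = 1; a[1] = (c[1] - 1×3) / 1 = 1; a[2] = (c[2] - 1×3) / 1 = 1. So a = [1, 1, 1]. Check by forward convolution: c[0] = 1×1 = 1; c[1] = 1×3 + 1×1 = 4; c[2] = 1×3 + 1×1 = 4; c[3] = 1×3 = 3

[1, 1, 1]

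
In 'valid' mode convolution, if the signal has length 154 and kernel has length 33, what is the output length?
'Valid' mode counts only positions where the kernel fully overlaps the signal: m - n + 1 = 154 - 33 + 1 = 122

122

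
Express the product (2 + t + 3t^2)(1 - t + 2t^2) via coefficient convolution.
Ascending coefficients: a = [2, 1, 3], b = [1, -1, 2]. c[0] = 2×1 = 2; c[1] = 2×-1 + 1×1 = -1; c[2] = 2×2 + 1×-1 + 3×1 = 6; c[3] = 1×2 + 3×-1 = -1; c[4] = 3×2 = 6. Result coefficients: [2, -1, 6, -1, 6] → 2 - t + 6t^2 - t^3 + 6t^4

2 - t + 6t^2 - t^3 + 6t^4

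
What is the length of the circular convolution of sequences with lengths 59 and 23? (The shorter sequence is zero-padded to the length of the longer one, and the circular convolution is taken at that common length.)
Circular convolution (zero-padding the shorter input) has length max(m, n) = max(59, 23) = 59

59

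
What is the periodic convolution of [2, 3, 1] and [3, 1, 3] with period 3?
Use y[k] = Σ_j a[j]·b[(k-j) mod 3]. y[0] = 2×3 + 3×3 + 1×1 = 16; y[1] = 2×1 + 3×3 + 1×3 = 14; y[2] = 2×3 + 3×1 + 1×3 = 12. Result: [16, 14, 12]

[16, 14, 12]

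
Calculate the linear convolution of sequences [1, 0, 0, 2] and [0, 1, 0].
y[0] = 1×0 = 0; y[1] = 1×1 + 0×0 = 1; y[2] = 1×0 + 0×1 + 0×0 = 0; y[3] = 0×0 + 0×1 + 2×0 = 0; y[4] = 0×0 + 2×1 = 2; y[5] = 2×0 = 0

[0, 1, 0, 0, 2, 0]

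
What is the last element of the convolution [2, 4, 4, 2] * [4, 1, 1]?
Use y[k] = Σ_i a[i]·b[k-i] at k=5. y[5] = 2×1 = 2

2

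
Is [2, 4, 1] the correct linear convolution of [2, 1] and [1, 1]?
Recompute linear convolution of [2, 1] and [1, 1]: y[0] = 2×1 = 2; y[1] = 2×1 + 1×1 = 3; y[2] = 1×1 = 1 → [2, 3, 1]. Compare to given [2, 4, 1]: they differ at index 1: given 4, correct 3, so answer: No

No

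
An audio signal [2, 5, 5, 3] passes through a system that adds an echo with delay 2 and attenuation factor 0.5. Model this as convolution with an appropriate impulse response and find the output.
Direct-path + delayed-attenuated-path model → impulse response h = [1, 0, 0.5] (1 at lag 0, 0.5 at lag 2). Output y[n] = x[n] + 0.5·x[n - 2] (with x[n] = 0 outside 0..3): y[0] = 2 + 0.5×0 = 2; y[1] = 5 + 0.5×0 = 5; y[2] = 5 + 0.5×2 = 6.0; y[3] = 3 + 0.5×5 = 5.5; y[4] = 0 + 0.5×5 = 2.5; y[5] = 0 + 0.5×3 = 1.5. So y = [2, 5, 6.0, 5.5, 2.5, 1.5]

[2, 5, 6.0, 5.5, 2.5, 1.5]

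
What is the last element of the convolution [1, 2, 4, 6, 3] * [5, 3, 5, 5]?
Use y[k] = Σ_i a[i]·b[k-i] at k=7. y[7] = 3×5 = 15

15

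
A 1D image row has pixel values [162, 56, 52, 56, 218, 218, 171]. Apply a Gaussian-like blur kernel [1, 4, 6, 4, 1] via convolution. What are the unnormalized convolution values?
Convolve image row [162, 56, 52, 56, 218, 218, 171] with kernel [1, 4, 6, 4, 1]: y[0] = 162×1 = 162; y[1] = 162×4 + 56×1 = 704; y[2] = 162×6 + 56×4 + 52×1 = 1248; y[3] = 162×4 + 56×6 + 52×4 + 56×1 = 1248; y[4] = 162×1 + 56×4 + 52×6 + 56×4 + 218×1 = 1140; y[5] = 56×1 + 52×4 + 56×6 + 218×4 + 218×1 = 1690; y[6] = 52×1 + 56×4 + 218×6 + 218×4 + 171×1 = 2627; y[7] = 56×1 + 218×4 + 218×6 + 171×4 = 2920; y[8] = 218×1 + 218×4 + 171×6 = 2116; y[9] = 218×1 + 171×4 = 902; y[10] = 171×1 = 171 → [162, 704, 1248, 1248, 1140, 1690, 2627, 2920, 2116, 902, 171]. Normalization factor = sum(kernel) = 16.

[162, 704, 1248, 1248, 1140, 1690, 2627, 2920, 2116, 902, 171]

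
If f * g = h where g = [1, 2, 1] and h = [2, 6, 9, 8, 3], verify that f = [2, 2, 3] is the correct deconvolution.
Forward-compute [2, 2, 3] * [1, 2, 1]: h[0] = 2×1 = 2; h[1] = 2×2 + 2×1 = 6; h[2] = 2×1 + 2×2 + 3×1 = 9; h[3] = 2×1 + 3×2 = 8; h[4] = 3×1 = 3 → [2, 6, 9, 8, 3]. Matches given h = [2, 6, 9, 8, 3], so verified.

Verified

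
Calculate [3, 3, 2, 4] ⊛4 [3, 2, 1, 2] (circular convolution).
Use y[k] = Σ_j a[j]·b[(k-j) mod 4]. y[0] = 3×3 + 3×2 + 2×1 + 4×2 = 25; y[1] = 3×2 + 3×3 + 2×2 + 4×1 = 23; y[2] = 3×1 + 3×2 + 2×3 + 4×2 = 23; y[3] = 3×2 + 3×1 + 2×2 + 4×3 = 25. Result: [25, 23, 23, 25]

[25, 23, 23, 25]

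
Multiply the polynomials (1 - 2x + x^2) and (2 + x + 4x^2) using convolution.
Ascending coefficients: a = [1, -2, 1], b = [2, 1, 4]. c[0] = 1×2 = 2; c[1] = 1×1 + -2×2 = -3; c[2] = 1×4 + -2×1 + 1×2 = 4; c[3] = -2×4 + 1×1 = -7; c[4] = 1×4 = 4. Result coefficients: [2, -3, 4, -7, 4] → 2 - 3x + 4x^2 - 7x^3 + 4x^4

2 - 3x + 4x^2 - 7x^3 + 4x^4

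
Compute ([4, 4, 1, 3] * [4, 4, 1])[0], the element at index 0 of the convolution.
Use y[k] = Σ_i a[i]·b[k-i] at k=0. y[0] = 4×4 = 16

16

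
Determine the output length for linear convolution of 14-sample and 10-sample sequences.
Linear/full convolution length: m + n - 1 = 14 + 10 - 1 = 23

23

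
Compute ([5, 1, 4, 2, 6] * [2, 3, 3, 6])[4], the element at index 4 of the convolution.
Use y[k] = Σ_i a[i]·b[k-i] at k=4. y[4] = 1×6 + 4×3 + 2×3 + 6×2 = 36

36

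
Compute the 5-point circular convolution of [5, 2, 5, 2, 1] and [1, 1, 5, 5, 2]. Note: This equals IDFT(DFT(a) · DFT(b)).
Either evaluate y[k] = Σ_j a[j]·b[(k-j) mod 5] directly, or use IDFT(DFT(a) · DFT(b)). y[0] = 5×1 + 2×2 + 5×5 + 2×5 + 1×1 = 45; y[1] = 5×1 + 2×1 + 5×2 + 2×5 + 1×5 = 32; y[2] = 5×5 + 2×1 + 5×1 + 2×2 + 1×5 = 41; y[3] = 5×5 + 2×5 + 5×1 + 2×1 + 1×2 = 44; y[4] = 5×2 + 2×5 + 5×5 + 2×1 + 1×1 = 48. Result: [45, 32, 41, 44, 48]

[45, 32, 41, 44, 48]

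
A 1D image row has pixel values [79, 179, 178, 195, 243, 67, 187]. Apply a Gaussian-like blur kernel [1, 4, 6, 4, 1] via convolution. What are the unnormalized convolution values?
Convolve image row [79, 179, 178, 195, 243, 67, 187] with kernel [1, 4, 6, 4, 1]: y[0] = 79×1 = 79; y[1] = 79×4 + 179×1 = 495; y[2] = 79×6 + 179×4 + 178×1 = 1368; y[3] = 79×4 + 179×6 + 178×4 + 195×1 = 2297; y[4] = 79×1 + 179×4 + 178×6 + 195×4 + 243×1 = 2886; y[5] = 179×1 + 178×4 + 195×6 + 243×4 + 67×1 = 3100; y[6] = 178×1 + 195×4 + 243×6 + 67×4 + 187×1 = 2871; y[7] = 195×1 + 243×4 + 67×6 + 187×4 = 2317; y[8] = 243×1 + 67×4 + 187×6 = 1633; y[9] = 67×1 + 187×4 = 815; y[10] = 187×1 = 187 → [79, 495, 1368, 2297, 2886, 3100, 2871, 2317, 1633, 815, 187]. Normalization factor = sum(kernel) = 16.

[79, 495, 1368, 2297, 2886, 3100, 2871, 2317, 1633, 815, 187]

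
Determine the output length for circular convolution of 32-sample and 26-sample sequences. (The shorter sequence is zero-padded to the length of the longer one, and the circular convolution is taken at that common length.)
Circular convolution (zero-padding the shorter input) has length max(m, n) = max(32, 26) = 32

32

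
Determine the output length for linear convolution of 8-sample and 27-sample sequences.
Linear/full convolution length: m + n - 1 = 8 + 27 - 1 = 34

34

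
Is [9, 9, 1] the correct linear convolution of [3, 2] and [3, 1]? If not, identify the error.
Recompute linear convolution of [3, 2] and [3, 1]: y[0] = 3×3 = 9; y[1] = 3×1 + 2×3 = 9; y[2] = 2×1 = 2 → [9, 9, 2]. Compare to given [9, 9, 1]: they differ at index 2: given 1, correct 2, so answer: No

No. Error at index 2: given 1, correct 2.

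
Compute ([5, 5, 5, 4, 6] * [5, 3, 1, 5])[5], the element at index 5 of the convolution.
Use y[k] = Σ_i a[i]·b[k-i] at k=5. y[5] = 5×5 + 4×1 + 6×3 = 47

47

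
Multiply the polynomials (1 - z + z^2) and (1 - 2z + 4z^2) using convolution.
Ascending coefficients: a = [1, -1, 1], b = [1, -2, 4]. c[0] = 1×1 = 1; c[1] = 1×-2 + -1×1 = -3; c[2] = 1×4 + -1×-2 + 1×1 = 7; c[3] = -1×4 + 1×-2 = -6; c[4] = 1×4 = 4. Result coefficients: [1, -3, 7, -6, 4] → 1 - 3z + 7z^2 - 6z^3 + 4z^4

1 - 3z + 7z^2 - 6z^3 + 4z^4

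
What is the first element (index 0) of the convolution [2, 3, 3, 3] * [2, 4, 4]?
Use y[k] = Σ_i a[i]·b[k-i] at k=0. y[0] = 2×2 = 4

4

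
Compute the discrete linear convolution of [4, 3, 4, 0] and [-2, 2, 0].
y[0] = 4×-2 = -8; y[1] = 4×2 + 3×-2 = 2; y[2] = 4×0 + 3×2 + 4×-2 = -2; y[3] = 3×0 + 4×2 + 0×-2 = 8; y[4] = 4×0 + 0×2 = 0; y[5] = 0×0 = 0

[-8, 2, -2, 8, 0, 0]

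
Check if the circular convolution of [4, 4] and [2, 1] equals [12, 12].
Recompute circular convolution of [4, 4] and [2, 1]: y[0] = 4×2 + 4×1 = 12; y[1] = 4×1 + 4×2 = 12 → [12, 12]. Given [12, 12] matches, so answer: Yes

Yes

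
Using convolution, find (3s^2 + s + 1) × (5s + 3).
Ascending coefficients: a = [1, 1, 3], b = [3, 5]. c[0] = 1×3 = 3; c[1] = 1×5 + 1×3 = 8; c[2] = 1×5 + 3×3 = 14; c[3] = 3×5 = 15. Result coefficients: [3, 8, 14, 15] → 15s^3 + 14s^2 + 8s + 3

15s^3 + 14s^2 + 8s + 3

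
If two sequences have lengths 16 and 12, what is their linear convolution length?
Linear/full convolution length: m + n - 1 = 16 + 12 - 1 = 27

27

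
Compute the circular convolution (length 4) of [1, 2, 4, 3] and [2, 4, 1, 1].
Use y[k] = Σ_j u[j]·v[(k-j) mod 4]. y[0] = 1×2 + 2×1 + 4×1 + 3×4 = 20; y[1] = 1×4 + 2×2 + 4×1 + 3×1 = 15; y[2] = 1×1 + 2×4 + 4×2 + 3×1 = 20; y[3] = 1×1 + 2×1 + 4×4 + 3×2 = 25. Result: [20, 15, 20, 25]

[20, 15, 20, 25]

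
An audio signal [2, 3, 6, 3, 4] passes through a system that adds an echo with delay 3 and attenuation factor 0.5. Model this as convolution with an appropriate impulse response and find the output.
Direct-path + delayed-attenuated-path model → impulse response h = [1, 0, 0, 0.5] (1 at lag 0, 0.5 at lag 3). Output y[n] = x[n] + 0.5·x[n - 3] (with x[n] = 0 outside 0..4): y[0] = 2 + 0.5×0 = 2; y[1] = 3 + 0.5×0 = 3; y[2] = 6 + 0.5×0 = 6; y[3] = 3 + 0.5×2 = 4.0; y[4] = 4 + 0.5×3 = 5.5; y[5] = 0 + 0.5×6 = 3.0; y[6] = 0 + 0.5×3 = 1.5; y[7] = 0 + 0.5×4 = 2.0. So y = [2, 3, 6, 4.0, 5.5, 3.0, 1.5, 2.0]

[2, 3, 6, 4.0, 5.5, 3.0, 1.5, 2.0]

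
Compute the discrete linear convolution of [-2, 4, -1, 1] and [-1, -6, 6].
y[0] = -2×-1 = 2; y[1] = -2×-6 + 4×-1 = 8; y[2] = -2×6 + 4×-6 + -1×-1 = -35; y[3] = 4×6 + -1×-6 + 1×-1 = 29; y[4] = -1×6 + 1×-6 = -12; y[5] = 1×6 = 6

[2, 8, -35, 29, -12, 6]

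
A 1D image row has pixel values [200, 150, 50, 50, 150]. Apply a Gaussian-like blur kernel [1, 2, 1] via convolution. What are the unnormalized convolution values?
Convolve image row [200, 150, 50, 50, 150] with kernel [1, 2, 1]: y[0] = 200×1 = 200; y[1] = 200×2 + 150×1 = 550; y[2] = 200×1 + 150×2 + 50×1 = 550; y[3] = 150×1 + 50×2 + 50×1 = 300; y[4] = 50×1 + 50×2 + 150×1 = 300; y[5] = 50×1 + 150×2 = 350; y[6] = 150×1 = 150 → [200, 550, 550, 300, 300, 350, 150]. Normalization factor = sum(kernel) = 4.

[200, 550, 550, 300, 300, 350, 150]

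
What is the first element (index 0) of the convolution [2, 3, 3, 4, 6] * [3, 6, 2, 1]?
Use y[k] = Σ_i a[i]·b[k-i] at k=0. y[0] = 2×3 = 6

6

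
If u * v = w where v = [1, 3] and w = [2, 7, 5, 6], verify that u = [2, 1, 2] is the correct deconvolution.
Forward-compute [2, 1, 2] * [1, 3]: w[0] = 2×1 = 2; w[1] = 2×3 + 1×1 = 7; w[2] = 1×3 + 2×1 = 5; w[3] = 2×3 = 6 → [2, 7, 5, 6]. Matches given w = [2, 7, 5, 6], so verified.

Verified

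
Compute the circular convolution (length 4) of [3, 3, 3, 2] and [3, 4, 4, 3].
Use y[k] = Σ_j s[j]·t[(k-j) mod 4]. y[0] = 3×3 + 3×3 + 3×4 + 2×4 = 38; y[1] = 3×4 + 3×3 + 3×3 + 2×4 = 38; y[2] = 3×4 + 3×4 + 3×3 + 2×3 = 39; y[3] = 3×3 + 3×4 + 3×4 + 2×3 = 39. Result: [38, 38, 39, 39]

[38, 38, 39, 39]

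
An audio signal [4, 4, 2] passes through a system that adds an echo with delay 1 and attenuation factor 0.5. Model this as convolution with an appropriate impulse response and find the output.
Direct-path + delayed-attenuated-path model → impulse response h = [1, 0.5] (1 at lag 0, 0.5 at lag 1). Output y[n] = x[n] + 0.5·x[n - 1] (with x[n] = 0 outside 0..2): y[0] = 4 + 0.5×0 = 4; y[1] = 4 + 0.5×4 = 6.0; y[2] = 2 + 0.5×4 = 4.0; y[3] = 0 + 0.5×2 = 1.0. So y = [4, 6.0, 4.0, 1.0]

[4, 6.0, 4.0, 1.0]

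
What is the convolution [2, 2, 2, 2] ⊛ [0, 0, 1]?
y[0] = 2×0 = 0; y[1] = 2×0 + 2×0 = 0; y[2] = 2×1 + 2×0 + 2×0 = 2; y[3] = 2×1 + 2×0 + 2×0 = 2; y[4] = 2×1 + 2×0 = 2; y[5] = 2×1 = 2

[0, 0, 2, 2, 2, 2]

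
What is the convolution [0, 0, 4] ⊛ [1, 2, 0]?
y[0] = 0×1 = 0; y[1] = 0×2 + 0×1 = 0; y[2] = 0×0 + 0×2 + 4×1 = 4; y[3] = 0×0 + 4×2 = 8; y[4] = 4×0 = 0

[0, 0, 4, 8, 0]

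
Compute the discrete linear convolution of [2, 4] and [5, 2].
y[0] = 2×5 = 10; y[1] = 2×2 + 4×5 = 24; y[2] = 4×2 = 8

[10, 24, 8]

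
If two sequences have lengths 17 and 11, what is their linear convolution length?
Linear/full convolution length: m + n - 1 = 17 + 11 - 1 = 27

27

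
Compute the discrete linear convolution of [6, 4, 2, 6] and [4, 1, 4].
y[0] = 6×4 = 24; y[1] = 6×1 + 4×4 = 22; y[2] = 6×4 + 4×1 + 2×4 = 36; y[3] = 4×4 + 2×1 + 6×4 = 42; y[4] = 2×4 + 6×1 = 14; y[5] = 6×4 = 24

[24, 22, 36, 42, 14, 24]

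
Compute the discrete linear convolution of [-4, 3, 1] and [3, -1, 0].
y[0] = -4×3 = -12; y[1] = -4×-1 + 3×3 = 13; y[2] = -4×0 + 3×-1 + 1×3 = 0; y[3] = 3×0 + 1×-1 = -1; y[4] = 1×0 = 0

[-12, 13, 0, -1, 0]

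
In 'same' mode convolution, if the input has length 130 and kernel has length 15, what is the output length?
'Same' mode returns an output with the same length as the input: 130

130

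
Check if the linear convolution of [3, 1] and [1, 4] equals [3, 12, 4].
Recompute linear convolution of [3, 1] and [1, 4]: y[0] = 3×1 = 3; y[1] = 3×4 + 1×1 = 13; y[2] = 1×4 = 4 → [3, 13, 4]. Compare to given [3, 12, 4]: they differ at index 1: given 12, correct 13, so answer: No

No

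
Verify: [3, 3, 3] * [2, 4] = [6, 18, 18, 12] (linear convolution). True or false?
Recompute linear convolution of [3, 3, 3] and [2, 4]: y[0] = 3×2 = 6; y[1] = 3×4 + 3×2 = 18; y[2] = 3×4 + 3×2 = 18; y[3] = 3×4 = 12 → [6, 18, 18, 12]. Given [6, 18, 18, 12] matches, so answer: Yes

Yes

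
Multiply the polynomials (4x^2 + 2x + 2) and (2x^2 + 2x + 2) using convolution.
Ascending coefficients: a = [2, 2, 4], b = [2, 2, 2]. c[0] = 2×2 = 4; c[1] = 2×2 + 2×2 = 8; c[2] = 2×2 + 2×2 + 4×2 = 16; c[3] = 2×2 + 4×2 = 12; c[4] = 4×2 = 8. Result coefficients: [4, 8, 16, 12, 8] → 8x^4 + 12x^3 + 16x^2 + 8x + 4

8x^4 + 12x^3 + 16x^2 + 8x + 4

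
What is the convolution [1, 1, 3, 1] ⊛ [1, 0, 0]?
y[0] = 1×1 = 1; y[1] = 1×0 + 1×1 = 1; y[2] = 1×0 + 1×0 + 3×1 = 3; y[3] = 1×0 + 3×0 + 1×1 = 1; y[4] = 3×0 + 1×0 = 0; y[5] = 1×0 = 0

[1, 1, 3, 1, 0, 0]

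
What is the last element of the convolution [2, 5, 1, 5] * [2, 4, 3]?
Use y[k] = Σ_i a[i]·b[k-i] at k=5. y[5] = 5×3 = 15

15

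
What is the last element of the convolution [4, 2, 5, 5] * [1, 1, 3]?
Use y[k] = Σ_i a[i]·b[k-i] at k=5. y[5] = 5×3 = 15

15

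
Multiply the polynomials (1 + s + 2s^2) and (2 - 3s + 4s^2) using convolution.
Ascending coefficients: a = [1, 1, 2], b = [2, -3, 4]. c[0] = 1×2 = 2; c[1] = 1×-3 + 1×2 = -1; c[2] = 1×4 + 1×-3 + 2×2 = 5; c[3] = 1×4 + 2×-3 = -2; c[4] = 2×4 = 8. Result coefficients: [2, -1, 5, -2, 8] → 2 - s + 5s^2 - 2s^3 + 8s^4

2 - s + 5s^2 - 2s^3 + 8s^4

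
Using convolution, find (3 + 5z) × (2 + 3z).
Ascending coefficients: a = [3, 5], b = [2, 3]. c[0] = 3×2 = 6; c[1] = 3×3 + 5×2 = 19; c[2] = 5×3 = 15. Result coefficients: [6, 19, 15] → 6 + 19z + 15z^2

6 + 19z + 15z^2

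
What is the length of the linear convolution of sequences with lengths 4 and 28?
Linear/full convolution length: m + n - 1 = 4 + 28 - 1 = 31

31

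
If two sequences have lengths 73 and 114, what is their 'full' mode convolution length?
Linear/full convolution length: m + n - 1 = 73 + 114 - 1 = 186

186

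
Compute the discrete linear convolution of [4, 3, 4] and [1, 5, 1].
y[0] = 4×1 = 4; y[1] = 4×5 + 3×1 = 23; y[2] = 4×1 + 3×5 + 4×1 = 23; y[3] = 3×1 + 4×5 = 23; y[4] = 4×1 = 4

[4, 23, 23, 23, 4]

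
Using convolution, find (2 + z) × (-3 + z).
Ascending coefficients: a = [2, 1], b = [-3, 1]. c[0] = 2×-3 = -6; c[1] = 2×1 + 1×-3 = -1; c[2] = 1×1 = 1. Result coefficients: [-6, -1, 1] → -6 - z + z^2

-6 - z + z^2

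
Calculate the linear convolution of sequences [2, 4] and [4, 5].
y[0] = 2×4 = 8; y[1] = 2×5 + 4×4 = 26; y[2] = 4×5 = 20

[8, 26, 20]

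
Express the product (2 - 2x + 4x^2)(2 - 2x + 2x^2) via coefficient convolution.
Ascending coefficients: a = [2, -2, 4], b = [2, -2, 2]. c[0] = 2×2 = 4; c[1] = 2×-2 + -2×2 = -8; c[2] = 2×2 + -2×-2 + 4×2 = 16; c[3] = -2×2 + 4×-2 = -12; c[4] = 4×2 = 8. Result coefficients: [4, -8, 16, -12, 8] → 4 - 8x + 16x^2 - 12x^3 + 8x^4

4 - 8x + 16x^2 - 12x^3 + 8x^4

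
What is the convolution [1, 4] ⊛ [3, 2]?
y[0] = 1×3 = 3; y[1] = 1×2 + 4×3 = 14; y[2] = 4×2 = 8

[3, 14, 8]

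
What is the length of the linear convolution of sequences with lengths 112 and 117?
Linear/full convolution length: m + n - 1 = 112 + 117 - 1 = 228

228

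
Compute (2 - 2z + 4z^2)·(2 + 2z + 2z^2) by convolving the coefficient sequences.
Ascending coefficients: a = [2, -2, 4], b = [2, 2, 2]. c[0] = 2×2 = 4; c[1] = 2×2 + -2×2 = 0; c[2] = 2×2 + -2×2 + 4×2 = 8; c[3] = -2×2 + 4×2 = 4; c[4] = 4×2 = 8. Result coefficients: [4, 0, 8, 4, 8] → 4 + 8z^2 + 4z^3 + 8z^4

4 + 8z^2 + 4z^3 + 8z^4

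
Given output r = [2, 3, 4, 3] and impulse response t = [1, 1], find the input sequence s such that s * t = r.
Deconvolve r=[2, 3, 4, 3] by t=[1, 1]. Since t[0]=1, solve forward: s[0] = r[0] / 1 = 2; s[1] = (r[1] - 2×1) / 1 = 1; s[2] = (r[2] - 1×1) / 1 = 3. So s = [2, 1, 3]. Check by forward convolution: r[0] = 2×1 = 2; r[1] = 2×1 + 1×1 = 3; r[2] = 1×1 + 3×1 = 4; r[3] = 3×1 = 3

[2, 1, 3]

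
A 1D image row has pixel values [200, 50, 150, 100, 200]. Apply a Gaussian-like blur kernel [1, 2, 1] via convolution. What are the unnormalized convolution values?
Convolve image row [200, 50, 150, 100, 200] with kernel [1, 2, 1]: y[0] = 200×1 = 200; y[1] = 200×2 + 50×1 = 450; y[2] = 200×1 + 50×2 + 150×1 = 450; y[3] = 50×1 + 150×2 + 100×1 = 450; y[4] = 150×1 + 100×2 + 200×1 = 550; y[5] = 100×1 + 200×2 = 500; y[6] = 200×1 = 200 → [200, 450, 450, 450, 550, 500, 200]. Normalization factor = sum(kernel) = 4.

[200, 450, 450, 450, 550, 500, 200]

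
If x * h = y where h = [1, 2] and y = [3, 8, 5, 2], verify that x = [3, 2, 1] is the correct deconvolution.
Forward-compute [3, 2, 1] * [1, 2]: y[0] = 3×1 = 3; y[1] = 3×2 + 2×1 = 8; y[2] = 2×2 + 1×1 = 5; y[3] = 1×2 = 2 → [3, 8, 5, 2]. Matches given y = [3, 8, 5, 2], so verified.

Verified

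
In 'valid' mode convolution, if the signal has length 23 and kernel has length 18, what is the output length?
'Valid' mode counts only positions where the kernel fully overlaps the signal: m - n + 1 = 23 - 18 + 1 = 6

6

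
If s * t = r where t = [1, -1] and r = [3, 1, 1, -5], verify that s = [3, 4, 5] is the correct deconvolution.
Forward-compute [3, 4, 5] * [1, -1]: r[0] = 3×1 = 3; r[1] = 3×-1 + 4×1 = 1; r[2] = 4×-1 + 5×1 = 1; r[3] = 5×-1 = -5 → [3, 1, 1, -5]. Matches given r = [3, 1, 1, -5], so verified.

Verified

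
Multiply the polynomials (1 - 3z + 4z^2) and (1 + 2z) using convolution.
Ascending coefficients: a = [1, -3, 4], b = [1, 2]. c[0] = 1×1 = 1; c[1] = 1×2 + -3×1 = -1; c[2] = -3×2 + 4×1 = -2; c[3] = 4×2 = 8. Result coefficients: [1, -1, -2, 8] → 1 - z - 2z^2 + 8z^3

1 - z - 2z^2 + 8z^3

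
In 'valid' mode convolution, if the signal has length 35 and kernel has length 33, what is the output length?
'Valid' mode counts only positions where the kernel fully overlaps the signal: m - n + 1 = 35 - 33 + 1 = 3

3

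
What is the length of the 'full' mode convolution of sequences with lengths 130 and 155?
Linear/full convolution length: m + n - 1 = 130 + 155 - 1 = 284

284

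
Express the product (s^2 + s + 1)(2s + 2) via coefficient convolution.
Ascending coefficients: a = [1, 1, 1], b = [2, 2]. c[0] = 1×2 = 2; c[1] = 1×2 + 1×2 = 4; c[2] = 1×2 + 1×2 = 4; c[3] = 1×2 = 2. Result coefficients: [2, 4, 4, 2] → 2s^3 + 4s^2 + 4s + 2

2s^3 + 4s^2 + 4s + 2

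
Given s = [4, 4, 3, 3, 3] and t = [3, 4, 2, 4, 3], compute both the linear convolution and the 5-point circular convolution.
Linear: y_lin[0] = 4×3 = 12; y_lin[1] = 4×4 + 4×3 = 28; y_lin[2] = 4×2 + 4×4 + 3×3 = 33; y_lin[3] = 4×4 + 4×2 + 3×4 + 3×3 = 45; y_lin[4] = 4×3 + 4×4 + 3×2 + 3×4 + 3×3 = 55; y_lin[5] = 4×3 + 3×4 + 3×2 + 3×4 = 42; y_lin[6] = 3×3 + 3×4 + 3×2 = 27; y_lin[7] = 3×3 + 3×4 = 21; y_lin[8] = 3×3 = 9 → [12, 28, 33, 45, 55, 42, 27, 21, 9]. Circular (length 5): y[0] = 4×3 + 4×3 + 3×4 + 3×2 + 3×4 = 54; y[1] = 4×4 + 4×3 + 3×3 + 3×4 + 3×2 = 55; y[2] = 4×2 + 4×4 + 3×3 + 3×3 + 3×4 = 54; y[3] = 4×4 + 4×2 + 3×4 + 3×3 + 3×3 = 54; y[4] = 4×3 + 4×4 + 3×2 + 3×4 + 3×3 = 55 → [54, 55, 54, 54, 55]

Linear: [12, 28, 33, 45, 55, 42, 27, 21, 9], Circular: [54, 55, 54, 54, 55]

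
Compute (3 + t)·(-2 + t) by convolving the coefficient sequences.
Ascending coefficients: a = [3, 1], b = [-2, 1]. c[0] = 3×-2 = -6; c[1] = 3×1 + 1×-2 = 1; c[2] = 1×1 = 1. Result coefficients: [-6, 1, 1] → -6 + t + t^2

-6 + t + t^2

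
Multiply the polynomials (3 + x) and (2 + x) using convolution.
Ascending coefficients: a = [3, 1], b = [2, 1]. c[0] = 3×2 = 6; c[1] = 3×1 + 1×2 = 5; c[2] = 1×1 = 1. Result coefficients: [6, 5, 1] → 6 + 5x + x^2

6 + 5x + x^2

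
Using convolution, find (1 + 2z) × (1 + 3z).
Ascending coefficients: a = [1, 2], b = [1, 3]. c[0] = 1×1 = 1; c[1] = 1×3 + 2×1 = 5; c[2] = 2×3 = 6. Result coefficients: [1, 5, 6] → 1 + 5z + 6z^2

1 + 5z + 6z^2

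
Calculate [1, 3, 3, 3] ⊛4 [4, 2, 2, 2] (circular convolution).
Use y[k] = Σ_j x[j]·h[(k-j) mod 4]. y[0] = 1×4 + 3×2 + 3×2 + 3×2 = 22; y[1] = 1×2 + 3×4 + 3×2 + 3×2 = 26; y[2] = 1×2 + 3×2 + 3×4 + 3×2 = 26; y[3] = 1×2 + 3×2 + 3×2 + 3×4 = 26. Result: [22, 26, 26, 26]

[22, 26, 26, 26]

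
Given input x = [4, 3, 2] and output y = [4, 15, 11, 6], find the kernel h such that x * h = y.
Output length 4 = len(x) + len(h) - 1 ⇒ len(h) = 2. Solve h forward using h[k] = (y[k] - Σ_{i≥1} x[i]·h[k-i]) / x[0]: h[0] = y[0] / x[0] = 4 / 4 = 1; h[1] = (y[1] - 3×1) / x[0] = (15 - 3×1) / 4 = 3. So h = [1, 3]. Forward-check [4, 3, 2] * [1, 3]: y[0] = 4×1 = 4; y[1] = 4×3 + 3×1 = 15; y[2] = 3×3 + 2×1 = 11; y[3] = 2×3 = 6 → [4, 15, 11, 6] ✓

[1, 3]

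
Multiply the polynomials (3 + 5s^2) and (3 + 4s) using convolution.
Ascending coefficients: a = [3, 0, 5], b = [3, 4]. c[0] = 3×3 = 9; c[1] = 3×4 + 0×3 = 12; c[2] = 0×4 + 5×3 = 15; c[3] = 5×4 = 20. Result coefficients: [9, 12, 15, 20] → 9 + 12s + 15s^2 + 20s^3

9 + 12s + 15s^2 + 20s^3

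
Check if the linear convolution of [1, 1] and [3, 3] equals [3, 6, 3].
Recompute linear convolution of [1, 1] and [3, 3]: y[0] = 1×3 = 3; y[1] = 1×3 + 1×3 = 6; y[2] = 1×3 = 3 → [3, 6, 3]. Given [3, 6, 3] matches, so answer: Yes

Yes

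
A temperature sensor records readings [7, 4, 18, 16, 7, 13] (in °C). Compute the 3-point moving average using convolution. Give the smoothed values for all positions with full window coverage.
3-point moving average kernel = [1, 1, 1]. Apply in 'valid' mode (full window coverage): avg[0] = (7 + 4 + 18) / 3 = 9.67; avg[1] = (4 + 18 + 16) / 3 = 12.67; avg[2] = (18 + 16 + 7) / 3 = 13.67; avg[3] = (16 + 7 + 13) / 3 = 12.0. Smoothed values: [9.67, 12.67, 13.67, 12.0]

[9.67, 12.67, 13.67, 12.0]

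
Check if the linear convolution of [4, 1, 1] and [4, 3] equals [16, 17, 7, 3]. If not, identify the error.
Recompute linear convolution of [4, 1, 1] and [4, 3]: y[0] = 4×4 = 16; y[1] = 4×3 + 1×4 = 16; y[2] = 1×3 + 1×4 = 7; y[3] = 1×3 = 3 → [16, 16, 7, 3]. Compare to given [16, 17, 7, 3]: they differ at index 1: given 17, correct 16, so answer: No

No. Error at index 1: given 17, correct 16.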